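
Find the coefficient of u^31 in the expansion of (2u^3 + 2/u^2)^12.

General term: C(12,j)·(2u^3)^j·(2/u^2)^(12-j), with u-exponent 3j − 2(12−j) = 5j − 24.
Set 5j − 24 = 31: j = 11.
C(12,11) = 12; 2^11 = 2048; 2^1 = 2.
Coefficient = 12 · 2048 · 2 = 49152.

49152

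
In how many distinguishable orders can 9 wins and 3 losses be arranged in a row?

220

Choose positions for the wins: C(12,9) = 220.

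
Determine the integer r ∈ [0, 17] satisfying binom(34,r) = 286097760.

11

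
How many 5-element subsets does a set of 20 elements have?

15504

C(20,5) = (20·19·18·17·16) / 5! = 1860480 / 120 = 15504.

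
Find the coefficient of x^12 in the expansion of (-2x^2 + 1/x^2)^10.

11520

General term: C(10,j)·(-2x^2)^j·(1/x^2)^(10-j), with x-exponent 2j − 2(10−j) = 4j − 20.
Set 4j − 20 = 12: j = 8.
C(10,8) = 45; (-2)^8 = 256; 1^2 = 1.
Coefficient = 45 · 256 · 1 = 11520.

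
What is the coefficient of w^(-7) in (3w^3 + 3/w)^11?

1948617

General term: C(11,j)·(3w^3)^j·(3/w)^(11-j), with w-exponent 3j − 1(11−j) = 4j − 11.
Set 4j − 11 = -7: j = 1.
C(11,1) = 11; 3^1 = 3; 3^10 = 59049.
Coefficient = 11 · 3 · 59049 = 1948617.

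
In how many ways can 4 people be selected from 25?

12650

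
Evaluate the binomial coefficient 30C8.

5852925

C(30,8) = (30·29·28·27·26·25·24·23) / 8! = 235989936000 / 40320 = 5852925.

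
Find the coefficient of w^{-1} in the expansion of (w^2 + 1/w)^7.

21

General term: C(7,j)·(w^2)^j·(1/w)^(7-j), with w-exponent 2j − 1(7−j) = 3j − 7.
Set 3j − 7 = -1: j = 2.
C(7,2) = 21; 1^2 = 1; 1^5 = 1.
Coefficient = 21 · 1 · 1 = 21.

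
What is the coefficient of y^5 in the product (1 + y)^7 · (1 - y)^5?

20

Coefficient of y^5 = Σ_{j} C(7,j)·1^j·C(5,5-j)·(-1)^(5-j) for j from 0 to 5.
= (-1) + 35 + (-210) + 350 + (-175) + 21 = 20.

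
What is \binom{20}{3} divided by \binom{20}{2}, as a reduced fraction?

C(n,k+1)/C(n,k) = (n−k)/(k+1) = (20−2)/(2+1) = 18/3 = 6.

6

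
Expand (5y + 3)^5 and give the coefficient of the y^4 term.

9375

The general term is C(5,j)·(5y)^j·(3)^(5-j); the y^4 term has j = 4.
C(5,4) = 5.
Coefficient = C(5,4) · 5^4 · 3^1 = 5 · 625 · 3 = 9375.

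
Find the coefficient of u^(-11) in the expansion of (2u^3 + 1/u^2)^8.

General term: C(8,j)·(2u^3)^j·(1/u^2)^(8-j), with u-exponent 3j − 2(8−j) = 5j − 16.
Set 5j − 16 = -11: j = 1.
C(8,1) = 8; 2^1 = 2; 1^7 = 1.
Coefficient = 8 · 2 · 1 = 16.

16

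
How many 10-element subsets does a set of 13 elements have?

286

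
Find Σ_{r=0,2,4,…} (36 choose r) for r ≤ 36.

34359738368

Half of (1+1)^36 + (1−1)^36 gives the even-index sum: 2^35 = 34359738368.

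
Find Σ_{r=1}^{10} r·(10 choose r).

Since r·C(10,r) = 10·C(9,r−1), the sum is 10·2^9 = 10·512 = 5120.

5120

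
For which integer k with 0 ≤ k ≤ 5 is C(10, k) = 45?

C(10,k) increases on 0 ≤ k ≤ 5. C(10,1) = 10 and C(10,2) = 45, so k = 2.

2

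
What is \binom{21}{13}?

203490

C(21,13) = C(21,8) by symmetry.
C(21,8) = (21·20·19·18·17·16·15·14) / 8! = 8204716800 / 40320 = 203490.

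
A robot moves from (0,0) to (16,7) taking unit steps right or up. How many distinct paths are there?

245157

Each path is a sequence of 23 steps with 16 rights: C(23,16) = 245157.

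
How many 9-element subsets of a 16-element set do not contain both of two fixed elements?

8008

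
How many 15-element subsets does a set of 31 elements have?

300540195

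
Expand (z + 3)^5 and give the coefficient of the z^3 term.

90

The general term is C(5,j)·(z)^j·(3)^(5-j); the z^3 term has j = 3.
C(5,3) = 10.
Coefficient = C(5,3) · 3^2 = 10 · 9 = 90.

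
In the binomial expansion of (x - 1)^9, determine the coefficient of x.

9

The general term is C(9,j)·(x)^j·(-1)^(9-j); the x^1 term has j = 1.
C(9,1) = 9.
Coefficient = C(9,1) = 9.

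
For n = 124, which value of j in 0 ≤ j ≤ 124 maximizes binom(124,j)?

62

C(124,j) is maximized at j = 124/2 = 62.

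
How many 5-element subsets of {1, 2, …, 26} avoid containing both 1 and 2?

63756

All 5-subsets: C(26,5) = 65780. Those containing both fixed elements: C(24,3) = 2024.
65780 − 2024 = 63756.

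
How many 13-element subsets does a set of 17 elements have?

2380

C(17,13) = C(17,4) by symmetry.
C(17,4) = (17·16·15·14) / 4! = 57120 / 24 = 2380.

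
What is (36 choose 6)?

C(36,6) = (36·35·34·33·32·31) / 6! = 1402410240 / 720 = 1947792.

1947792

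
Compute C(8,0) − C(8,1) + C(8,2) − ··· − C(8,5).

The partial alternating sum Σ_{k=0}^{5} (−1)^k C(8,k) = (−1)^5 C(7,5) = -21.

-21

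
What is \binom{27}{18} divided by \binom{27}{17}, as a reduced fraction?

C(n,k+1)/C(n,k) = (n−k)/(k+1) = (27−17)/(17+1) = 10/18 = 5/9.

5/9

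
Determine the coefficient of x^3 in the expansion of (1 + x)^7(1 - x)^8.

7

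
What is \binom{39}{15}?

25140840660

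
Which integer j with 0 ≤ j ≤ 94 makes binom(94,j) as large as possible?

47

C(94,j) is maximized at j = 94/2 = 47.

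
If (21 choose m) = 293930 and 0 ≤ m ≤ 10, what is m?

C(21,m) increases on 0 ≤ m ≤ 10. C(21,8) = 203490 and C(21,9) = 293930, so m = 9.

9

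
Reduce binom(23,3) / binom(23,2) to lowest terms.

7

C(n,k+1)/C(n,k) = (n−k)/(k+1) = (23−2)/(2+1) = 21/3 = 7.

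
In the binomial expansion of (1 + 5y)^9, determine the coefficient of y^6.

1312500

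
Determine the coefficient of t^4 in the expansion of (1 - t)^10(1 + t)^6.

Coefficient of t^4 = Σ_{j} C(10,j)·(-1)^j·C(6,4-j)·1^(4-j) for j from 0 to 4.
= 15 + (-200) + 675 + (-720) + 210 = -20.

-20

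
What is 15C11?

1365

C(15,11) = C(15,4) by symmetry.
C(15,4) = (15·14·13·12) / 4! = 32760 / 24 = 1365.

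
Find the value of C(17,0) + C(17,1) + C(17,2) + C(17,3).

834

1 + 17 + 136 + 680 = 834.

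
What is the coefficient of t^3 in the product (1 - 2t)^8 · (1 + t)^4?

Coefficient of t^3 = Σ_{j} C(8,j)·(-2)^j·C(4,3-j)·1^(3-j) for j from 0 to 3.
= 4 + (-96) + 448 + (-448) = -92.

-92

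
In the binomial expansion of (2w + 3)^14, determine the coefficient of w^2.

The general term is C(14,j)·(2w)^j·(3)^(14-j); the w^2 term has j = 2.
C(14,2) = 91.
Coefficient = C(14,2) · 2^2 · 3^12 = 91 · 4 · 531441 = 193444524.

193444524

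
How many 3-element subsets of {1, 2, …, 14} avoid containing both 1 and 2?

All 3-subsets: C(14,3) = 364. Those containing both fixed elements: C(12,1) = 12.
364 − 12 = 352.

352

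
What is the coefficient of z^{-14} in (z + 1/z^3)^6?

General term: C(6,j)·(z)^j·(1/z^3)^(6-j), with z-exponent 1j − 3(6−j) = 4j − 18.
Set 4j − 18 = -14: j = 1.
C(6,1) = 6; 1^1 = 1; 1^5 = 1.
Coefficient = 6 · 1 · 1 = 6.

6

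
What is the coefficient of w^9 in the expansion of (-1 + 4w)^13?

The general term is C(13,j)·(-1)^j·(4w)^(13-j); the w^9 term has j = 4.
C(13,4) = 715.
Coefficient = C(13,4) · 4^9 = 715 · 262144 = 187432960.

187432960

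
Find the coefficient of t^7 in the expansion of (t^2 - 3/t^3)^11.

-4455

General term: C(11,j)·(t^2)^j·(-3/t^3)^(11-j), with t-exponent 2j − 3(11−j) = 5j − 33.
Set 5j − 33 = 7: j = 8.
C(11,8) = 165; 1^8 = 1; (-3)^3 = -27.
Coefficient = 165 · 1 · (-27) = -4455.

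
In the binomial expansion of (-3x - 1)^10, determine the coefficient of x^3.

The general term is C(10,j)·(-3x)^j·(-1)^(10-j); the x^3 term has j = 3.
C(10,3) = 120.
Coefficient = C(10,3) · (-3)^3 · (-1)^7 = 120 · (-27) · (-1) = 3240.

3240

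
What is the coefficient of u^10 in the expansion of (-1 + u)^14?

The general term is C(14,j)·(-1)^j·(u)^(14-j); the u^10 term has j = 4.
C(14,4) = 1001.
Coefficient = C(14,4) = 1001.

1001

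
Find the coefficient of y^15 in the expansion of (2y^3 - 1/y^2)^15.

General term: C(15,j)·(2y^3)^j·(-1/y^2)^(15-j), with y-exponent 3j − 2(15−j) = 5j − 30.
Set 5j − 30 = 15: j = 9.
C(15,9) = 5005; 2^9 = 512; (-1)^6 = 1.
Coefficient = 5005 · 512 · 1 = 2562560.

2562560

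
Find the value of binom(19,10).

92378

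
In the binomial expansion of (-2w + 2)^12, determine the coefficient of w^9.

The general term is C(12,j)·(-2w)^j·(2)^(12-j); the w^9 term has j = 9.
C(12,9) = 220.
Coefficient = C(12,9) · (-2)^9 · 2^3 = 220 · (-512) · 8 = -901120.

-901120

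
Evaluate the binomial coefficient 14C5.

C(14,5) = (14·13·12·11·10) / 5! = 240240 / 120 = 2002.

2002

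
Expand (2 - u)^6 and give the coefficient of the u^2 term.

The general term is C(6,j)·(2)^j·(-u)^(6-j); the u^2 term has j = 4.
C(6,4) = 15.
Coefficient = C(6,4) · 2^4 = 15 · 16 = 240.

240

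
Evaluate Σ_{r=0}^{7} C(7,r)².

3432

Σ C(7,r)² is the coefficient of x^7 in (1+x)^7(1+x)^7 = (1+x)^14, i.e. C(14,7) = 3432.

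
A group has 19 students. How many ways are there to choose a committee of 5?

This is C(19,5) = 11628.

11628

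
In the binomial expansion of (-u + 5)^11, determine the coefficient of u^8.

20625

The general term is C(11,j)·(-u)^j·(5)^(11-j); the u^8 term has j = 8.
C(11,8) = 165.
Coefficient = C(11,8) · 5^3 = 165 · 125 = 20625.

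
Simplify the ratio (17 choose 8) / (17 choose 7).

5/4

C(n,k+1)/C(n,k) = (n−k)/(k+1) = (17−7)/(7+1) = 10/8 = 5/4.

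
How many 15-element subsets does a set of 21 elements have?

54264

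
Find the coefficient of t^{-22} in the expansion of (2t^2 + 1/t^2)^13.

26

General term: C(13,j)·(2t^2)^j·(1/t^2)^(13-j), with t-exponent 2j − 2(13−j) = 4j − 26.
Set 4j − 26 = -22: j = 1.
C(13,1) = 13; 2^1 = 2; 1^12 = 1.
Coefficient = 13 · 2 · 1 = 26.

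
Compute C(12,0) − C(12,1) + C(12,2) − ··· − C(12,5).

-462

The partial alternating sum Σ_{k=0}^{5} (−1)^k C(12,k) = (−1)^5 C(11,5) = -462.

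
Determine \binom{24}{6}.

C(24,6) = (24·23·22·21·20·19) / 6! = 96909120 / 720 = 134596.

134596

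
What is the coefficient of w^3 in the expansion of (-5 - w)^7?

The general term is C(7,j)·(-5)^j·(-w)^(7-j); the w^3 term has j = 4.
C(7,4) = 35.
Coefficient = C(7,4) · (-5)^4 · (-1)^3 = 35 · 625 · (-1) = -21875.

-21875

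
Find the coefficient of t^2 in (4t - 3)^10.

4723920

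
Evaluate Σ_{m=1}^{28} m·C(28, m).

Since m·C(28,m) = 28·C(27,m−1), the sum is 28·2^27 = 28·134217728 = 3758096384.

3758096384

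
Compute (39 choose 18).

62359143990

C(39,18) = (39·38·37·36·35·34·33·32·31·30·29·28·27·26·25·24·23·22) / 18! = 399246543793282239774720000 / 6402373705728000 = 62359143990.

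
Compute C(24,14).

1961256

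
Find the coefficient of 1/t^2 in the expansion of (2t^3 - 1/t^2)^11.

General term: C(11,j)·(2t^3)^j·(-1/t^2)^(11-j), with t-exponent 3j − 2(11−j) = 5j − 22.
Set 5j − 22 = -2: j = 4.
C(11,4) = 330; 2^4 = 16; (-1)^7 = -1.
Coefficient = 330 · 16 · (-1) = -5280.

-5280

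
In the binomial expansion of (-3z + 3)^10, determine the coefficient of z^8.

2657205

The general term is C(10,j)·(-3z)^j·(3)^(10-j); the z^8 term has j = 8.
C(10,8) = 45.
Coefficient = C(10,8) · (-3)^8 · 3^2 = 45 · 6561 · 9 = 2657205.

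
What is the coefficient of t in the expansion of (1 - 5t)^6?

-30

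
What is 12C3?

220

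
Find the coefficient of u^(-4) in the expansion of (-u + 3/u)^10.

-262440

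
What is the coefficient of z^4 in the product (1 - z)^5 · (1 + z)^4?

Coefficient of z^4 = Σ_{j} C(5,j)·(-1)^j·C(4,4-j)·1^(4-j) for j from 0 to 4.
= 1 + (-20) + 60 + (-40) + 5 = 6.

6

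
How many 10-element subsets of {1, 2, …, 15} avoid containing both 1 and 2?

1716

All 10-subsets: C(15,10) = 3003. Those containing both fixed elements: C(13,8) = 1287.
3003 − 1287 = 1716.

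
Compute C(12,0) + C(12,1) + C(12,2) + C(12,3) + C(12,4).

1 + 12 + 66 + 220 + 495 = 794.

794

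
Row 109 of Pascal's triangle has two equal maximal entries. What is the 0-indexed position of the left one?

54

For odd n = 109, C(109,k) peaks at k = (n−1)/2 and (n+1)/2; the lesser is 54.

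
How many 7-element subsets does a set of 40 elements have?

18643560

C(40,7) = (40·39·38·37·36·35·34) / 7! = 93963542400 / 5040 = 18643560.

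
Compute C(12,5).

792

C(12,5) = (12·11·10·9·8) / 5! = 95040 / 120 = 792.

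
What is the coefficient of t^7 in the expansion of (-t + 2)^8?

-16

The general term is C(8,j)·(-t)^j·(2)^(8-j); the t^7 term has j = 7.
C(8,7) = 8.
Coefficient = C(8,7) · (-1)^7 · 2^1 = 8 · (-1) · 2 = -16.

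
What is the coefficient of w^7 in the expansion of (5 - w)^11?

-206250

The general term is C(11,j)·(5)^j·(-w)^(11-j); the w^7 term has j = 4.
C(11,4) = 330.
Coefficient = C(11,4) · 5^4 · (-1)^7 = 330 · 625 · (-1) = -206250.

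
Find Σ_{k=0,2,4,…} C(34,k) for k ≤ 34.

Half of (1+1)^34 + (1−1)^34 gives the even-index sum: 2^33 = 8589934592.

8589934592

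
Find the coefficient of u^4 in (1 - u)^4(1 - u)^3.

(1 - u)^4(1 - u)^3 = (1 - u)^7, so the coefficient of u^4 is C(7,4)·(-1)^4 = 35·1 = 35.

35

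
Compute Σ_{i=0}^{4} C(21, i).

7547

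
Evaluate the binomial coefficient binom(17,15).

136

C(17,15) = C(17,2) by symmetry.
C(17,2) = (17·16) / 2! = 272 / 2 = 136.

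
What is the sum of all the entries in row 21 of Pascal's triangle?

2097152

Setting x = 1 in (1+x)^21 gives Σ C(21,i) = 2^21 = 2097152.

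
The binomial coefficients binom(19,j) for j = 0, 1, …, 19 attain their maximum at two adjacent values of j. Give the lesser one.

9

For odd n = 19, C(19,j) peaks at j = (n−1)/2 and (n+1)/2; the lesser is 9.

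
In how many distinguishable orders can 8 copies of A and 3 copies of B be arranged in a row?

Choose positions for the A's: C(11,8) = 165.

165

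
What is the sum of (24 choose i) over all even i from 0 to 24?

8388608

Even-i terms of row 24 sum to 2^23 = 8388608.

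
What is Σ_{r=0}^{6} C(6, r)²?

924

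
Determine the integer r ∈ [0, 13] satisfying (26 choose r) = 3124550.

9

C(26,r) increases on 0 ≤ r ≤ 13. C(26,8) = 1562275 and C(26,9) = 3124550, so r = 9.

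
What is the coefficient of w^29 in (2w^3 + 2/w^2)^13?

638976

General term: C(13,j)·(2w^3)^j·(2/w^2)^(13-j), with w-exponent 3j − 2(13−j) = 5j − 26.
Set 5j − 26 = 29: j = 11.
C(13,11) = 78; 2^11 = 2048; 2^2 = 4.
Coefficient = 78 · 2048 · 4 = 638976.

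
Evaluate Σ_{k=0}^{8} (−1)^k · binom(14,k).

1287

The partial alternating sum Σ_{k=0}^{8} (−1)^k C(14,k) = (−1)^8 C(13,8) = 1287.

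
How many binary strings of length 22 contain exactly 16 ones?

74613

Choose the 16 positions: C(22,16) = 74613.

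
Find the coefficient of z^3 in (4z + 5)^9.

84000000

The general term is C(9,j)·(4z)^j·(5)^(9-j); the z^3 term has j = 3.
C(9,3) = 84.
Coefficient = C(9,3) · 4^3 · 5^6 = 84 · 64 · 15625 = 84000000.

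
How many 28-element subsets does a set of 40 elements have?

5586853480

C(40,28) = C(40,12) by symmetry.
C(40,12) = (40·39·38·37·36·35·34·33·32·31·30·29) / 12! = 2676111755885568000 / 479001600 = 5586853480.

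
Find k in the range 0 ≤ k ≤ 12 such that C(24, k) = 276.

C(24,k) increases on 0 ≤ k ≤ 12. C(24,1) = 24 and C(24,2) = 276, so k = 2.

2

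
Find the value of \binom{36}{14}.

3796297200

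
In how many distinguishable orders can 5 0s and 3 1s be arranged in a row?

Choose positions for the 0s: C(8,5) = 56.

56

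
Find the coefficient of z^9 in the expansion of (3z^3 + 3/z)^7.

76545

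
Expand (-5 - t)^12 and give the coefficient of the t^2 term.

644531250

The general term is C(12,j)·(-5)^j·(-t)^(12-j); the t^2 term has j = 10.
C(12,10) = 66.
Coefficient = C(12,10) · (-5)^10 = 66 · 9765625 = 644531250.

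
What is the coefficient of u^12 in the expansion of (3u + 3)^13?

20726199

The general term is C(13,j)·(3u)^j·(3)^(13-j); the u^12 term has j = 12.
C(13,12) = 13.
Coefficient = C(13,12) · 3^12 · 3^1 = 13 · 531441 · 3 = 20726199.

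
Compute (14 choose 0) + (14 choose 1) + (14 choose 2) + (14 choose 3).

470

1 + 14 + 91 + 364 = 470.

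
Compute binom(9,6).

84

C(9,6) = C(9,3) by symmetry.
C(9,3) = (9·8·7) / 3! = 504 / 6 = 84.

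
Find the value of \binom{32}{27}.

201376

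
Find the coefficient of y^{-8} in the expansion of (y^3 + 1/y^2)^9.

36

General term: C(9,j)·(y^3)^j·(1/y^2)^(9-j), with y-exponent 3j − 2(9−j) = 5j − 18.
Set 5j − 18 = -8: j = 2.
C(9,2) = 36; 1^2 = 1; 1^7 = 1.
Coefficient = 36 · 1 · 1 = 36.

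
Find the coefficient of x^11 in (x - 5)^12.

-60

The general term is C(12,j)·(x)^j·(-5)^(12-j); the x^11 term has j = 11.
C(12,11) = 12.
Coefficient = C(12,11) · (-5)^1 = 12 · (-5) = -60.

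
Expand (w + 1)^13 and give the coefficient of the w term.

The general term is C(13,j)·(w)^j·(1)^(13-j); the w^1 term has j = 1.
C(13,1) = 13.
Coefficient = C(13,1) = 13.

13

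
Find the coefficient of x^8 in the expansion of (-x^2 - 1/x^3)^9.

-36

General term: C(9,j)·(-x^2)^j·(-1/x^3)^(9-j), with x-exponent 2j − 3(9−j) = 5j − 27.
Set 5j − 27 = 8: j = 7.
C(9,7) = 36; (-1)^7 = -1; (-1)^2 = 1.
Coefficient = 36 · (-1) · 1 = -36.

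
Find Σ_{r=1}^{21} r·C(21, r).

Differentiating (1+x)^21 and setting x=1: Σ r·C(21,r) = 21·2^20 = 22020096.

22020096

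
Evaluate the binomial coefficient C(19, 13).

27132

C(19,13) = C(19,6) by symmetry.
C(19,6) = (19·18·17·16·15·14) / 6! = 19535040 / 720 = 27132.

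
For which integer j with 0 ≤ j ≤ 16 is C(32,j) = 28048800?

C(32,j) increases on 0 ≤ j ≤ 16. C(32,8) = 10518300 and C(32,9) = 28048800, so j = 9.

9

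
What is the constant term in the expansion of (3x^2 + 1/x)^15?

729729

General term: C(15,j)·(3x^2)^j·(1/x)^(15-j), with x-exponent 2j − 1(15−j) = 3j − 15.
Set 3j − 15 = 0: j = 5.
C(15,5) = 3003; 3^5 = 243; 1^10 = 1.
Coefficient = 3003 · 243 · 1 = 729729.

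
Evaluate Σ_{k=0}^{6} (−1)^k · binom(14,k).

The partial alternating sum Σ_{k=0}^{6} (−1)^k C(14,k) = (−1)^6 C(13,6) = 1716.

1716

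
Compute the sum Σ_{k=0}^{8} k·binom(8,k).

1024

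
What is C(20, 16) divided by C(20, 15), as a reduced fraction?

C(n,k+1)/C(n,k) = (n−k)/(k+1) = (20−15)/(15+1) = 5/16.

5/16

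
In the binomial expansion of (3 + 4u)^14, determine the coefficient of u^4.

15131660544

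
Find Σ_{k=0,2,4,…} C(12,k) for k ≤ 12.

Even-k terms of row 12 sum to 2^11 = 2048.

2048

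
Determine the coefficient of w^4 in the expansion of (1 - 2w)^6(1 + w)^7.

Coefficient of w^4 = Σ_{j} C(6,j)·(-2)^j·C(7,4-j)·1^(4-j) for j from 0 to 4.
= 35 + (-420) + 1260 + (-1120) + 240 = -5.

-5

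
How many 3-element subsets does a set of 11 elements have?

165

C(11,3) = (11·10·9) / 3! = 990 / 6 = 165.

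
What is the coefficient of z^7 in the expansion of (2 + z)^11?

The general term is C(11,j)·(2)^j·(z)^(11-j); the z^7 term has j = 4.
C(11,4) = 330.
Coefficient = C(11,4) · 2^4 = 330 · 16 = 5280.

5280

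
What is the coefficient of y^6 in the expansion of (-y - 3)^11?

The general term is C(11,j)·(-y)^j·(-3)^(11-j); the y^6 term has j = 6.
C(11,6) = 462.
Coefficient = C(11,6) · (-3)^5 = 462 · (-243) = -112266.

-112266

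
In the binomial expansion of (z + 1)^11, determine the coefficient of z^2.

55

The general term is C(11,j)·(z)^j·(1)^(11-j); the z^2 term has j = 2.
C(11,2) = 55.
Coefficient = C(11,2) = 55.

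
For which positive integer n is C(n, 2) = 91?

n(n−1)/2 = 91 ⇒ n(n−1) = 182. Since 14·13 = 182, n = 14.

14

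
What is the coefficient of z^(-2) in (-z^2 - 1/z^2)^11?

-462

General term: C(11,j)·(-z^2)^j·(-1/z^2)^(11-j), with z-exponent 2j − 2(11−j) = 4j − 22.
Set 4j − 22 = -2: j = 5.
C(11,5) = 462; (-1)^5 = -1; (-1)^6 = 1.
Coefficient = 462 · (-1) · 1 = -462.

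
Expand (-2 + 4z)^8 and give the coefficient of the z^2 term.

28672

The general term is C(8,j)·(-2)^j·(4z)^(8-j); the z^2 term has j = 6.
C(8,6) = 28.
Coefficient = C(8,6) · (-2)^6 · 4^2 = 28 · 64 · 16 = 28672.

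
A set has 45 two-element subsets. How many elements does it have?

n(n−1)/2 = 45 ⇒ n(n−1) = 90. Since 10·9 = 90, n = 10.

10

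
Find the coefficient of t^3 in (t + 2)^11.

The general term is C(11,j)·(t)^j·(2)^(11-j); the t^3 term has j = 3.
C(11,3) = 165.
Coefficient = C(11,3) · 2^8 = 165 · 256 = 42240.

42240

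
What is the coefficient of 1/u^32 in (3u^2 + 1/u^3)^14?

819

General term: C(14,j)·(3u^2)^j·(1/u^3)^(14-j), with u-exponent 2j − 3(14−j) = 5j − 42.
Set 5j − 42 = -32: j = 2.
C(14,2) = 91; 3^2 = 9; 1^12 = 1.
Coefficient = 91 · 9 · 1 = 819.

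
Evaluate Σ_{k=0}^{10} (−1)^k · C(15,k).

The partial alternating sum Σ_{k=0}^{10} (−1)^k C(15,k) = (−1)^10 C(14,10) = 1001.

1001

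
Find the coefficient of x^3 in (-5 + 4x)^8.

The general term is C(8,j)·(-5)^j·(4x)^(8-j); the x^3 term has j = 5.
C(8,5) = 56.
Coefficient = C(8,5) · (-5)^5 · 4^3 = 56 · (-3125) · 64 = -11200000.

-11200000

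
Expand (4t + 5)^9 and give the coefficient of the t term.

14062500

The general term is C(9,j)·(4t)^j·(5)^(9-j); the t^1 term has j = 1.
C(9,1) = 9.
Coefficient = C(9,1) · 4^1 · 5^8 = 9 · 4 · 390625 = 14062500.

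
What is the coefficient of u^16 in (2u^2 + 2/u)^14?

General term: C(14,j)·(2u^2)^j·(2/u)^(14-j), with u-exponent 2j − 1(14−j) = 3j − 14.
Set 3j − 14 = 16: j = 10.
C(14,10) = 1001; 2^10 = 1024; 2^4 = 16.
Coefficient = 1001 · 1024 · 16 = 16400384.

16400384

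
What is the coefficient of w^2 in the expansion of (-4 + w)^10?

2949120

The general term is C(10,j)·(-4)^j·(w)^(10-j); the w^2 term has j = 8.
C(10,8) = 45.
Coefficient = C(10,8) · (-4)^8 = 45 · 65536 = 2949120.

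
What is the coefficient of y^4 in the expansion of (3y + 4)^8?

1451520

The general term is C(8,j)·(3y)^j·(4)^(8-j); the y^4 term has j = 4.
C(8,4) = 70.
Coefficient = C(8,4) · 3^4 · 4^4 = 70 · 81 · 256 = 1451520.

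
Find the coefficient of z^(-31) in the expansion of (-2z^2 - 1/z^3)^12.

24

General term: C(12,j)·(-2z^2)^j·(-1/z^3)^(12-j), with z-exponent 2j − 3(12−j) = 5j − 36.
Set 5j − 36 = -31: j = 1.
C(12,1) = 12; (-2)^1 = -2; (-1)^11 = -1.
Coefficient = 12 · (-2) · (-1) = 24.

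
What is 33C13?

573166440

C(33,13) = (33·32·31·30·29·28·27·26·25·24·23·22·21) / 13! = 3569119343741952000 / 6227020800 = 573166440.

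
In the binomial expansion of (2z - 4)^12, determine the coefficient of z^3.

-461373440

The general term is C(12,j)·(2z)^j·(-4)^(12-j); the z^3 term has j = 3.
C(12,3) = 220.
Coefficient = C(12,3) · 2^3 · (-4)^9 = 220 · 8 · (-262144) = -461373440.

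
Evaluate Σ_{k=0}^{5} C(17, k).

9402

1 + 17 + 136 + 680 + 2380 + 6188 = 9402.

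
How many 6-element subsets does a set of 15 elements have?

5005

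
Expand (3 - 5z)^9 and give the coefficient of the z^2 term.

The general term is C(9,j)·(3)^j·(-5z)^(9-j); the z^2 term has j = 7.
C(9,7) = 36.
Coefficient = C(9,7) · 3^7 · (-5)^2 = 36 · 2187 · 25 = 1968300.

1968300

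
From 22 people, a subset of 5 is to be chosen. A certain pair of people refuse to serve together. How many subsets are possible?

All 5-subsets: C(22,5) = 26334. Those containing both fixed elements: C(20,3) = 1140.
26334 − 1140 = 25194.

25194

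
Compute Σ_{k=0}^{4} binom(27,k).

20854

1 + 27 + 351 + 2925 + 17550 = 20854.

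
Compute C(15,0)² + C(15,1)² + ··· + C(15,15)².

155117520

Σ C(15,k)² is the coefficient of x^15 in (1+x)^15(1+x)^15 = (1+x)^30, i.e. C(30,15) = 155117520.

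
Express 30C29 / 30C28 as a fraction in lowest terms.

C(n,k+1)/C(n,k) = (n−k)/(k+1) = (30−28)/(28+1) = 2/29.

2/29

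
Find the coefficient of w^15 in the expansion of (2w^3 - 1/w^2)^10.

General term: C(10,j)·(2w^3)^j·(-1/w^2)^(10-j), with w-exponent 3j − 2(10−j) = 5j − 20.
Set 5j − 20 = 15: j = 7.
C(10,7) = 120; 2^7 = 128; (-1)^3 = -1.
Coefficient = 120 · 128 · (-1) = -15360.

-15360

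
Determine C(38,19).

35345263800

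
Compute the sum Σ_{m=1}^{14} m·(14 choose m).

Since m·C(14,m) = 14·C(13,m−1), the sum is 14·2^13 = 14·8192 = 114688.

114688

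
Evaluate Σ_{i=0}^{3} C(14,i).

470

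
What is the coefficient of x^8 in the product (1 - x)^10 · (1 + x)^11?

210

Coefficient of x^8 = Σ_{j} C(10,j)·(-1)^j·C(11,8-j)·1^(8-j) for j from 0 to 8.
= 165 + (-3300) + 20790 + (-55440) + 69300 + (-41580) + 11550 + (-1320) + 45 = 210.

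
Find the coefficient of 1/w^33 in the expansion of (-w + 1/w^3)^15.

-455

General term: C(15,j)·(-w)^j·(1/w^3)^(15-j), with w-exponent 1j − 3(15−j) = 4j − 45.
Set 4j − 45 = -33: j = 3.
C(15,3) = 455; (-1)^3 = -1; 1^12 = 1.
Coefficient = 455 · (-1) · 1 = -455.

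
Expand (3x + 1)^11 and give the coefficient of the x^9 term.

The general term is C(11,j)·(3x)^j·(1)^(11-j); the x^9 term has j = 9.
C(11,9) = 55.
Coefficient = C(11,9) · 3^9 = 55 · 19683 = 1082565.

1082565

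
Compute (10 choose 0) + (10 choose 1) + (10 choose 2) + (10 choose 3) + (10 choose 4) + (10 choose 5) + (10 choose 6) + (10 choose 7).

1 + 10 + 45 + 120 + 210 + 252 + 210 + 120 = 968.

968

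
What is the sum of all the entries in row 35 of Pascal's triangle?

34359738368

The entries of row 35 sum to 2^35 = 34359738368.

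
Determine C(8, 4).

C(8,4) = (8·7·6·5) / 4! = 1680 / 24 = 70.

70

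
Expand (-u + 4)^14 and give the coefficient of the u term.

The general term is C(14,j)·(-u)^j·(4)^(14-j); the u^1 term has j = 1.
C(14,1) = 14.
Coefficient = C(14,1) · (-1)^1 · 4^13 = 14 · (-1) · 67108864 = -939524096.

-939524096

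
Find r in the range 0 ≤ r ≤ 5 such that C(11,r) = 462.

C(11,r) increases on 0 ≤ r ≤ 5. C(11,4) = 330 and C(11,5) = 462, so r = 5.

5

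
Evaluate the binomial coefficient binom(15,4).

1365

C(15,4) = (15·14·13·12) / 4! = 32760 / 24 = 1365.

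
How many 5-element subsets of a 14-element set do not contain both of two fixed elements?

1782

All 5-subsets: C(14,5) = 2002. Those containing both fixed elements: C(12,3) = 220.
2002 − 220 = 1782.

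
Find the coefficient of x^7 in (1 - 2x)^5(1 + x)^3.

Coefficient of x^7 = Σ_{j} C(5,j)·(-2)^j·C(3,7-j)·1^(7-j) for j from 4 to 5.
= 80 + (-96) = -16.

-16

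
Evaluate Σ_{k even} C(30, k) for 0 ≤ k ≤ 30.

Even-k terms of row 30 sum to 2^29 = 536870912.

536870912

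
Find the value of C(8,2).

C(8,2) = (8·7) / 2! = 56 / 2 = 28.

28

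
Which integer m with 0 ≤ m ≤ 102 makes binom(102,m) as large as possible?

51

C(102,m) is maximized at m = 102/2 = 51.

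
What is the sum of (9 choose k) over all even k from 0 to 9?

256

Half of (1+1)^9 + (1−1)^9 gives the even-index sum: 2^8 = 256.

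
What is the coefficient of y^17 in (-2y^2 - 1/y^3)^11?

General term: C(11,j)·(-2y^2)^j·(-1/y^3)^(11-j), with y-exponent 2j − 3(11−j) = 5j − 33.
Set 5j − 33 = 17: j = 10.
C(11,10) = 11; (-2)^10 = 1024; (-1)^1 = -1.
Coefficient = 11 · 1024 · (-1) = -11264.

-11264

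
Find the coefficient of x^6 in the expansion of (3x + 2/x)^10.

1180980

General term: C(10,j)·(3x)^j·(2/x)^(10-j), with x-exponent 1j − 1(10−j) = 2j − 10.
Set 2j − 10 = 6: j = 8.
C(10,8) = 45; 3^8 = 6561; 2^2 = 4.
Coefficient = 45 · 6561 · 4 = 1180980.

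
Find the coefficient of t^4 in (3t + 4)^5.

1620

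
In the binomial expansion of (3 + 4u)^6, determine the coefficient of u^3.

The general term is C(6,j)·(3)^j·(4u)^(6-j); the u^3 term has j = 3.
C(6,3) = 20.
Coefficient = C(6,3) · 3^3 · 4^3 = 20 · 27 · 64 = 34560.

34560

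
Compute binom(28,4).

20475

C(28,4) = (28·27·26·25) / 4! = 491400 / 24 = 20475.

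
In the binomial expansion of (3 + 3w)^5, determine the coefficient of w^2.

2430

The general term is C(5,j)·(3)^j·(3w)^(5-j); the w^2 term has j = 3.
C(5,3) = 10.
Coefficient = C(5,3) · 3^3 · 3^2 = 10 · 27 · 9 = 2430.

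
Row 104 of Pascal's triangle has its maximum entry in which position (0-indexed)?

52

C(104,k) is maximized at k = 104/2 = 52.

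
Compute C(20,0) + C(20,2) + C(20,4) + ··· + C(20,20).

Half of (1+1)^20 + (1−1)^20 gives the even-index sum: 2^19 = 524288.

524288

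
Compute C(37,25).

1852482996

C(37,25) = C(37,12) by symmetry.
C(37,12) = (37·36·35·34·33·32·31·30·29·28·27·26) / 12! = 887342319056793600 / 479001600 = 1852482996.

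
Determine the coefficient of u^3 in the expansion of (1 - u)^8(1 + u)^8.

0

Coefficient of u^3 = Σ_{j} C(8,j)·(-1)^j·C(8,3-j)·1^(3-j) for j from 0 to 3.
= 56 + (-224) + 224 + (-56) = 0.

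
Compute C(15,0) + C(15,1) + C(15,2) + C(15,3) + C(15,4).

1 + 15 + 105 + 455 + 1365 = 1941.

1941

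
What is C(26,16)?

5311735

C(26,16) = C(26,10) by symmetry.
C(26,10) = (26·25·24·23·22·21·20·19·18·17) / 10! = 19275223968000 / 3628800 = 5311735.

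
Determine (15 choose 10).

3003

C(15,10) = C(15,5) by symmetry.
C(15,5) = (15·14·13·12·11) / 5! = 360360 / 120 = 3003.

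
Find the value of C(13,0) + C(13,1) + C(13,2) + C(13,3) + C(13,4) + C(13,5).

2380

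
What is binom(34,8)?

C(34,8) = (34·33·32·31·30·29·28·27) / 8! = 732058145280 / 40320 = 18156204.

18156204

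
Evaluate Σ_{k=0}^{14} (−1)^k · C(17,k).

The partial alternating sum Σ_{k=0}^{14} (−1)^k C(17,k) = (−1)^14 C(16,14) = 120.

120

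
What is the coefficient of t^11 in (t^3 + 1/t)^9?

126

General term: C(9,j)·(t^3)^j·(1/t)^(9-j), with t-exponent 3j − 1(9−j) = 4j − 9.
Set 4j − 9 = 11: j = 5.
C(9,5) = 126; 1^5 = 1; 1^4 = 1.
Coefficient = 126 · 1 · 1 = 126.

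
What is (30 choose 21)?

C(30,21) = C(30,9) by symmetry.
C(30,9) = (30·29·28·27·26·25·24·23·22) / 9! = 5191778592000 / 362880 = 14307150.

14307150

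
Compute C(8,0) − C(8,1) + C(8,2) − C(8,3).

The partial alternating sum Σ_{k=0}^{3} (−1)^k C(8,k) = (−1)^3 C(7,3) = -35.

-35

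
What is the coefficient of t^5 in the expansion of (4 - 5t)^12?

The general term is C(12,j)·(4)^j·(-5t)^(12-j); the t^5 term has j = 7.
C(12,7) = 792.
Coefficient = C(12,7) · 4^7 · (-5)^5 = 792 · 16384 · (-3125) = -40550400000.

-40550400000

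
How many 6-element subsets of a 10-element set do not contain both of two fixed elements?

140

All 6-subsets: C(10,6) = 210. Those containing both fixed elements: C(8,4) = 70.
210 − 70 = 140.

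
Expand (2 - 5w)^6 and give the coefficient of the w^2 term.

6000

The general term is C(6,j)·(2)^j·(-5w)^(6-j); the w^2 term has j = 4.
C(6,4) = 15.
Coefficient = C(6,4) · 2^4 · (-5)^2 = 15 · 16 · 25 = 6000.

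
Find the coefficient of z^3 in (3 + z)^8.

13608

The general term is C(8,j)·(3)^j·(z)^(8-j); the z^3 term has j = 5.
C(8,5) = 56.
Coefficient = C(8,5) · 3^5 = 56 · 243 = 13608.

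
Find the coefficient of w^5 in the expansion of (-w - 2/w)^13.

General term: C(13,j)·(-w)^j·(-2/w)^(13-j), with w-exponent 1j − 1(13−j) = 2j − 13.
Set 2j − 13 = 5: j = 9.
C(13,9) = 715; (-1)^9 = -1; (-2)^4 = 16.
Coefficient = 715 · (-1) · 16 = -11440.

-11440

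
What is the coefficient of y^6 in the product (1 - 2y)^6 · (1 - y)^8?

22180

Coefficient of y^6 = Σ_{j} C(6,j)·(-2)^j·C(8,6-j)·(-1)^(6-j) for j from 0 to 6.
= 28 + 672 + 4200 + 8960 + 6720 + 1536 + 64 = 22180.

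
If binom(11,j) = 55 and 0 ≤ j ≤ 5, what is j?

2

C(11,j) increases on 0 ≤ j ≤ 5. C(11,1) = 11 and C(11,2) = 55, so j = 2.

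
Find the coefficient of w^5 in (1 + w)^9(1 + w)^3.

(1 + w)^9(1 + w)^3 = (1 + w)^12, so the coefficient of w^5 is C(12,5)·1^5 = 792·1 = 792.

792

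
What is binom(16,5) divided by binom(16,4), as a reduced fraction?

C(n,k+1)/C(n,k) = (n−k)/(k+1) = (16−4)/(4+1) = 12/5.

12/5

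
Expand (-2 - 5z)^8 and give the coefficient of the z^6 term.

The general term is C(8,j)·(-2)^j·(-5z)^(8-j); the z^6 term has j = 2.
C(8,2) = 28.
Coefficient = C(8,2) · (-2)^2 · (-5)^6 = 28 · 4 · 15625 = 1750000.

1750000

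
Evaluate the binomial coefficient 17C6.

12376

C(17,6) = (17·16·15·14·13·12) / 6! = 8910720 / 720 = 12376.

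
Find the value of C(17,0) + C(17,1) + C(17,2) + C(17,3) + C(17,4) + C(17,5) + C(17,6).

1 + 17 + 136 + 680 + 2380 + 6188 + 12376 = 21778.

21778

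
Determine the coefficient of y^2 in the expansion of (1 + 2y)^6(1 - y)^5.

10

Coefficient of y^2 = Σ_{j} C(6,j)·2^j·C(5,2-j)·(-1)^(2-j) for j from 0 to 2.
= 10 + (-60) + 60 = 10.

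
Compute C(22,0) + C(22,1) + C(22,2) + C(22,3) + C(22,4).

9109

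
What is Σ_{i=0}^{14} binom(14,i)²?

40116600

By Vandermonde's identity, Σ C(14,i)² = C(28,14) = 40116600.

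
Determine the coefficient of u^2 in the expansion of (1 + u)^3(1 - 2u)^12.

195

Coefficient of u^2 = Σ_{j} C(3,j)·1^j·C(12,2-j)·(-2)^(2-j) for j from 0 to 2.
= 264 + (-72) + 3 = 195.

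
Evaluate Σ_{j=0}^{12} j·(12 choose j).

Since j·C(12,j) = 12·C(11,j−1), the sum is 12·2^11 = 12·2048 = 24576.

24576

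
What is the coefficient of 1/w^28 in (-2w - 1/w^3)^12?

264

General term: C(12,j)·(-2w)^j·(-1/w^3)^(12-j), with w-exponent 1j − 3(12−j) = 4j − 36.
Set 4j − 36 = -28: j = 2.
C(12,2) = 66; (-2)^2 = 4; (-1)^10 = 1.
Coefficient = 66 · 4 · 1 = 264.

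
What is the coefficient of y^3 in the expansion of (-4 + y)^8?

The general term is C(8,j)·(-4)^j·(y)^(8-j); the y^3 term has j = 5.
C(8,5) = 56.
Coefficient = C(8,5) · (-4)^5 = 56 · (-1024) = -57344.

-57344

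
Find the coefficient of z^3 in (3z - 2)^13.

7907328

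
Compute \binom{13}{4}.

715

C(13,4) = (13·12·11·10) / 4! = 17160 / 24 = 715.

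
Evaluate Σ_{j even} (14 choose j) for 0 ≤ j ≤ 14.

Even-j terms of row 14 sum to 2^13 = 8192.

8192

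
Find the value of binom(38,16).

22239974430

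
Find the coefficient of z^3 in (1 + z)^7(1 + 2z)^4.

Coefficient of z^3 = Σ_{j} C(7,j)·1^j·C(4,3-j)·2^(3-j) for j from 0 to 3.
= 32 + 168 + 168 + 35 = 403.

403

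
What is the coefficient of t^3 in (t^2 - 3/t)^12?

-1732104

General term: C(12,j)·(t^2)^j·(-3/t)^(12-j), with t-exponent 2j − 1(12−j) = 3j − 12.
Set 3j − 12 = 3: j = 5.
C(12,5) = 792; 1^5 = 1; (-3)^7 = -2187.
Coefficient = 792 · 1 · (-2187) = -1732104.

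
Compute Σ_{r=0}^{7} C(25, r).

726206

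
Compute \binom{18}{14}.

3060

C(18,14) = C(18,4) by symmetry.
C(18,4) = (18·17·16·15) / 4! = 73440 / 24 = 3060.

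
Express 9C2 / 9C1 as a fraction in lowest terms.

C(n,k+1)/C(n,k) = (n−k)/(k+1) = (9−1)/(1+1) = 8/2 = 4.

4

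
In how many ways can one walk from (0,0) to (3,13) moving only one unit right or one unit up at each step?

Each path is a sequence of 16 steps with 3 rights: C(16,3) = 560.

560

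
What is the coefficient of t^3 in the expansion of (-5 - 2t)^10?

75000000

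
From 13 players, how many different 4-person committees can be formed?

715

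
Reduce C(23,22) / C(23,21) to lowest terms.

1/11

C(n,k+1)/C(n,k) = (n−k)/(k+1) = (23−21)/(21+1) = 2/22 = 1/11.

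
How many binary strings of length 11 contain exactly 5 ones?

462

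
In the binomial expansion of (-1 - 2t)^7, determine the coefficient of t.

The general term is C(7,j)·(-1)^j·(-2t)^(7-j); the t^1 term has j = 6.
C(7,6) = 7.
Coefficient = C(7,6) · (-2)^1 = 7 · (-2) = -14.

-14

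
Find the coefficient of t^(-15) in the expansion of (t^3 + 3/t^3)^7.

General term: C(7,j)·(t^3)^j·(3/t^3)^(7-j), with t-exponent 3j − 3(7−j) = 6j − 21.
Set 6j − 21 = -15: j = 1.
C(7,1) = 7; 1^1 = 1; 3^6 = 729.
Coefficient = 7 · 1 · 729 = 5103.

5103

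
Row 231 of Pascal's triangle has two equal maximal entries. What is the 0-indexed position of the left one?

115

For odd n = 231, C(231,i) peaks at i = (n−1)/2 and (n+1)/2; the lower is 115.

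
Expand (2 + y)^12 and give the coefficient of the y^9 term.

The general term is C(12,j)·(2)^j·(y)^(12-j); the y^9 term has j = 3.
C(12,3) = 220.
Coefficient = C(12,3) · 2^3 = 220 · 8 = 1760.

1760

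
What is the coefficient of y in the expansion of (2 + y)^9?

The general term is C(9,j)·(2)^j·(y)^(9-j); the y^1 term has j = 8.
C(9,8) = 9.
Coefficient = C(9,8) · 2^8 = 9 · 256 = 2304.

2304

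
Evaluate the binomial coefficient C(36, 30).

C(36,30) = C(36,6) by symmetry.
C(36,6) = (36·35·34·33·32·31) / 6! = 1402410240 / 720 = 1947792.

1947792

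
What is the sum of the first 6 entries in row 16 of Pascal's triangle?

1 + 16 + 120 + 560 + 1820 + 4368 = 6885.

6885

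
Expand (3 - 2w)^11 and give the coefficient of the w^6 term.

7185024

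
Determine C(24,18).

134596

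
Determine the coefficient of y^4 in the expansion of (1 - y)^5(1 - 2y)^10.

10165

Coefficient of y^4 = Σ_{j} C(5,j)·(-1)^j·C(10,4-j)·(-2)^(4-j) for j from 0 to 4.
= 3360 + 4800 + 1800 + 200 + 5 = 10165.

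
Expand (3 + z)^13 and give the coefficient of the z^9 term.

57915

The general term is C(13,j)·(3)^j·(z)^(13-j); the z^9 term has j = 4.
C(13,4) = 715.
Coefficient = C(13,4) · 3^4 = 715 · 81 = 57915.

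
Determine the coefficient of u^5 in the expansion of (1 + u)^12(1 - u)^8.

80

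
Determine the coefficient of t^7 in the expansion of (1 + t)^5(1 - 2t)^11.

4180

Coefficient of t^7 = Σ_{j} C(5,j)·1^j·C(11,7-j)·(-2)^(7-j) for j from 0 to 5.
= (-42240) + 147840 + (-147840) + 52800 + (-6600) + 220 = 4180.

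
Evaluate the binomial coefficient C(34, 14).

C(34,14) = (34·33·32·31·30·29·28·27·26·25·24·23·22·21) / 14! = 121350057687226368000 / 87178291200 = 1391975640.

1391975640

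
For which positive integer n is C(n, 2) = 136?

n(n−1)/2 = 136 ⇒ n(n−1) = 272. Since 17·16 = 272, n = 17.

17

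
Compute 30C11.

54627300

C(30,11) = (30·29·28·27·26·25·24·23·22·21·20) / 11! = 2180547008640000 / 39916800 = 54627300.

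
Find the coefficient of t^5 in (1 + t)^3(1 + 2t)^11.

34804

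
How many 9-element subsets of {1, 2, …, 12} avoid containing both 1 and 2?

All 9-subsets: C(12,9) = 220. Those containing both fixed elements: C(10,7) = 120.
220 − 120 = 100.

100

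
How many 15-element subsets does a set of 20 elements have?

15504

C(20,15) = C(20,5) by symmetry.
C(20,5) = (20·19·18·17·16) / 5! = 1860480 / 120 = 15504.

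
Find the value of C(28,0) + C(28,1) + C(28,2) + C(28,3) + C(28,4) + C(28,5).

1 + 28 + 378 + 3276 + 20475 + 98280 = 122438.

122438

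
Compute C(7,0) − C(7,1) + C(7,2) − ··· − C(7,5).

The partial alternating sum Σ_{k=0}^{5} (−1)^k C(7,k) = (−1)^5 C(6,5) = -6.

-6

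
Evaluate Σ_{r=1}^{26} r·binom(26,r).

Differentiating (1+x)^26 and setting x=1: Σ r·C(26,r) = 26·2^25 = 872415232.

872415232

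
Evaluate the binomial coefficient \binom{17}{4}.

2380

C(17,4) = (17·16·15·14) / 4! = 57120 / 24 = 2380.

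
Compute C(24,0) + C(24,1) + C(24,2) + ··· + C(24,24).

16777216

Setting x = 1 in (1+x)^24 gives Σ C(24,r) = 2^24 = 16777216.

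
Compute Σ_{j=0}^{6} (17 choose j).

21778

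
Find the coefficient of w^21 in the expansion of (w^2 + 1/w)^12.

General term: C(12,j)·(w^2)^j·(1/w)^(12-j), with w-exponent 2j − 1(12−j) = 3j − 12.
Set 3j − 12 = 21: j = 11.
C(12,11) = 12; 1^11 = 1; 1^1 = 1.
Coefficient = 12 · 1 · 1 = 12.

12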